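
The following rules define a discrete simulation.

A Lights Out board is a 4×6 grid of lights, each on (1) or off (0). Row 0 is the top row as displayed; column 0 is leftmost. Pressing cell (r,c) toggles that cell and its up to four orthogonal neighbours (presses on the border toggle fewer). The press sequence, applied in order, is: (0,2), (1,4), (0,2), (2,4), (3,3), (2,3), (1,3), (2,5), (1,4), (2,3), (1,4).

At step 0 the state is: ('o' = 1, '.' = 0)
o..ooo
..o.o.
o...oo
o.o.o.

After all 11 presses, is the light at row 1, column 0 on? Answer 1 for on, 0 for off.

0

step 0: o..ooo
..o.o.
o...oo
o.o.o.
step 1: ooo.oo
....o.
o...oo
o.o.o.
step 2: ooo..o
...o.o
o....o
o.o.o.
step 3: o..o.o
..oo.o
o....o
o.o.o.
step 4: o..o.o
..oooo
o..oo.
o.o...
step 5: o..o.o
..oooo
o...o.
o..oo.
step 6: o..o.o
..o.oo
o.oo..
o...o.
step 7: o....o
...o.o
o.o...
o...o.
step 8: o....o
...o..
o.o.oo
o...oo
step 9: o...oo
....oo
o.o..o
o...oo
step 10: o...oo
...ooo
o..ooo
o..ooo
step 11: o....o
......
o..o.o
o..ooo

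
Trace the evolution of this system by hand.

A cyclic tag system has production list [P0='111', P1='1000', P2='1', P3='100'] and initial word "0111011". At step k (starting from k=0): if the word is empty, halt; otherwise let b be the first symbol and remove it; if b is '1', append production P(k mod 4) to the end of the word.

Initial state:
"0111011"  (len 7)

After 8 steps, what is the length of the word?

15

t=0: "0111011"  (len 7)
t=1: "111011"  (len 6)
t=2: "110111000"  (len 9)
t=3: "101110001"  (len 9)
t=4: "01110001100"  (len 11)
t=5: "1110001100"  (len 10)
t=6: "1100011001000"  (len 13)
t=7: "1000110010001"  (len 13)
t=8: "000110010001100"  (len 15)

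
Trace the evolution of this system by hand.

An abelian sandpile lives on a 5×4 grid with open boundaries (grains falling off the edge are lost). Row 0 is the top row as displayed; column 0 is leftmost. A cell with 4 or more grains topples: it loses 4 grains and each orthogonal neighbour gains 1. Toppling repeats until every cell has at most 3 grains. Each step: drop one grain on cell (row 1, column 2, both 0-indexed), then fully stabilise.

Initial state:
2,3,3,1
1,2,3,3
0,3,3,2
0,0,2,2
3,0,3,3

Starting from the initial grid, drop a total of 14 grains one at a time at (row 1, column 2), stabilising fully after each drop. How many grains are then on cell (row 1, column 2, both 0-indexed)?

3

t=0: 2,3,3,1
1,2,3,3
0,3,3,2
0,0,2,2
3,0,3,3
t=1: 3,1,2,3
2,2,0,2
1,1,3,0
0,1,3,3
3,0,3,3
t=2: 3,1,2,3
2,2,1,2
1,1,3,0
0,1,3,3
3,0,3,3
t=3: 3,1,2,3
2,2,2,2
1,1,3,0
0,1,3,3
3,0,3,3
t=4: 3,1,2,3
2,2,3,2
1,1,3,0
0,1,3,3
3,0,3,3
t=5: 3,1,3,3
2,3,1,3
1,2,1,2
0,2,2,1
3,1,1,1
t=6: 3,1,3,3
2,3,2,3
1,2,1,2
0,2,2,1
3,1,1,1
t=7: 3,1,3,3
2,3,3,3
1,2,1,2
0,2,2,1
3,1,1,1
t=8: 3,3,1,1
3,0,3,1
1,3,2,3
0,2,2,1
3,1,1,1
t=9: 3,3,2,1
3,1,0,2
1,3,3,3
0,2,2,1
3,1,1,1
t=10: 3,3,2,1
3,1,1,2
1,3,3,3
0,2,2,1
3,1,1,1
t=11: 3,3,2,1
3,1,2,2
1,3,3,3
0,2,2,1
3,1,1,1
t=12: 3,3,2,1
3,1,3,2
1,3,3,3
0,2,2,1
3,1,1,1
t=13: 3,3,3,2
3,3,2,0
2,0,2,1
0,3,3,2
3,1,1,1
t=14: 3,3,3,2
3,3,3,0
2,0,2,1
0,3,3,2
3,1,1,1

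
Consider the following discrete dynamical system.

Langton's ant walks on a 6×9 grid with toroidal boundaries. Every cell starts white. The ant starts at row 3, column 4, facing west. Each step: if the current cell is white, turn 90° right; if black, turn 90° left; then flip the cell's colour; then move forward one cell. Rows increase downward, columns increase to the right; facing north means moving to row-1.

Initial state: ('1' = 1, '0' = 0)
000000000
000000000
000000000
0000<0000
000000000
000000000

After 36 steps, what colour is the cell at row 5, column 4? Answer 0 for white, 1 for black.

gen 0: 000000000
000000000
000000000
0000<0000
000000000
000000000
gen 1: 000000000
000000000
0000^0000
000010000
000000000
000000000
gen 2: 000000000
000000000
00001>000
000010000
000000000
000000000
gen 3: 000000000
000000000
000011000
00001v000
000000000
000000000
gen 4: 000000000
000000000
000011000
0000<1000
000000000
000000000
gen 5: 000000000
000000000
000011000
000001000
0000v0000
000000000
gen 6: 000000000
000000000
000011000
000001000
000<10000
000000000
gen 7: 000000000
000000000
000011000
000^01000
000110000
000000000
gen 8: 000000000
000000000
000011000
0001>1000
000110000
000000000
gen 9: 000000000
000000000
000011000
000111000
0001v0000
000000000
gen 10: 000000000
000000000
000011000
000111000
00010>000
000000000
gen 11: 000000000
000000000
000011000
000111000
000101000
00000v000
gen 12: 000000000
000000000
000011000
000111000
000101000
0000<1000
gen 13: 000000000
000000000
000011000
000111000
0001^1000
000011000
gen 14: 000000000
000000000
000011000
000111000
00011>000
000011000
gen 15: 000000000
000000000
000011000
00011^000
000110000
000011000
gen 16: 000000000
000000000
000011000
0001<0000
000110000
000011000
gen 17: 000000000
000000000
000011000
000100000
0001v0000
000011000
gen 18: 000000000
000000000
000011000
000100000
00010>000
000011000
gen 19: 000000000
000000000
000011000
000100000
000101000
00001v000
gen 20: 000000000
000000000
000011000
000100000
000101000
000010>00
gen 21: 000000v00
000000000
000011000
000100000
000101000
000010100
gen 22: 00000<100
000000000
000011000
000100000
000101000
000010100
gen 23: 000001100
000000000
000011000
000100000
000101000
00001^100
gen 24: 000001100
000000000
000011000
000100000
000101000
000011>00
gen 25: 000001100
000000000
000011000
000100000
000101^00
000011000
gen 26: 000001100
000000000
000011000
000100000
0001011>0
000011000
gen 27: 000001100
000000000
000011000
000100000
000101110
0000110v0
gen 28: 000001100
000000000
000011000
000100000
000101110
000011<10
gen 29: 000001100
000000000
000011000
000100000
000101^10
000011110
gen 30: 000001100
000000000
000011000
000100000
00010<010
000011110
gen 31: 000001100
000000000
000011000
000100000
000100010
00001v110
gen 32: 000001100
000000000
000011000
000100000
000100010
000010>10
gen 33: 000001100
000000000
000011000
000100000
000100^10
000010010
gen 34: 000001100
000000000
000011000
000100000
0001001>0
000010010
gen 35: 000001100
000000000
000011000
0001000^0
000100100
000010010
gen 36: 000001100
000000000
000011000
00010001>
000100100
000010010

1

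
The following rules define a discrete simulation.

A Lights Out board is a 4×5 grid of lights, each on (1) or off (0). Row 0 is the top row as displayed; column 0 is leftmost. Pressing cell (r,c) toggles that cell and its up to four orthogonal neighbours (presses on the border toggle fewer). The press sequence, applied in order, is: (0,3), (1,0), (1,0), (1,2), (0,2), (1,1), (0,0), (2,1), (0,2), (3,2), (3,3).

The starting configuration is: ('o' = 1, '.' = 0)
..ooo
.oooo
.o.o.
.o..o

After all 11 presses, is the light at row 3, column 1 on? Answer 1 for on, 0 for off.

t=0: ..ooo
.oooo
.o.o.
.o..o
t=1: .....
.oo.o
.o.o.
.o..o
t=2: o....
o.o.o
oo.o.
.o..o
t=3: .....
.oo.o
.o.o.
.o..o
t=4: ..o..
...oo
.ooo.
.o..o
t=5: .o.o.
..ooo
.ooo.
.o..o
t=6: ...o.
oo.oo
..oo.
.o..o
t=7: oo.o.
.o.oo
..oo.
.o..o
t=8: oo.o.
...oo
oo.o.
....o
t=9: o.o..
..ooo
oo.o.
....o
t=10: o.o..
..ooo
oooo.
.oooo
t=11: o.o..
..ooo
ooo..
.o...

1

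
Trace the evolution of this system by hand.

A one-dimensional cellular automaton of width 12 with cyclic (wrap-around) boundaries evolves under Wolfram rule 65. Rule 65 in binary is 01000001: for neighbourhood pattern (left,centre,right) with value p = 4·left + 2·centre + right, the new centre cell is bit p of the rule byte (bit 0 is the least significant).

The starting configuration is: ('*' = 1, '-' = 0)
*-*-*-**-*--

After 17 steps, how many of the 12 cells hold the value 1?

step 0: *-*-*-**-*--
step 1: -------*----
step 2: ******---***
step 3: -----*-*----
step 4: ****-----***
step 5: ---*-***----
step 6: **-----*-***
step 7: -*-***------
step 8: -----*-*****
step 9: -***-------*
step 10: ---*-*****--
step 11: **-------*-*
step 12: -*-*****----
step 13: -------*-***
step 14: -*****-----*
step 15: -----*-***--
step 16: ****-----*-*
step 17: ---*-***----

4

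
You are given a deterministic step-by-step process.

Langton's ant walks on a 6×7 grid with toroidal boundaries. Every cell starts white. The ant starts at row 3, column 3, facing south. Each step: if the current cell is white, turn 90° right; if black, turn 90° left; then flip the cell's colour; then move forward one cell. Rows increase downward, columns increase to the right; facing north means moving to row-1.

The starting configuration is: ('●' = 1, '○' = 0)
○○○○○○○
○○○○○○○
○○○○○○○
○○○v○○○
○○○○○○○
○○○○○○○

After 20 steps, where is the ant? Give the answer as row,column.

1,5

k=0  ○○○○○○○
○○○○○○○
○○○○○○○
○○○v○○○
○○○○○○○
○○○○○○○
k=1  ○○○○○○○
○○○○○○○
○○○○○○○
○○<●○○○
○○○○○○○
○○○○○○○
k=2  ○○○○○○○
○○○○○○○
○○^○○○○
○○●●○○○
○○○○○○○
○○○○○○○
k=3  ○○○○○○○
○○○○○○○
○○●>○○○
○○●●○○○
○○○○○○○
○○○○○○○
k=4  ○○○○○○○
○○○○○○○
○○●●○○○
○○●v○○○
○○○○○○○
○○○○○○○
k=5  ○○○○○○○
○○○○○○○
○○●●○○○
○○●○>○○
○○○○○○○
○○○○○○○
k=6  ○○○○○○○
○○○○○○○
○○●●○○○
○○●○●○○
○○○○v○○
○○○○○○○
k=7  ○○○○○○○
○○○○○○○
○○●●○○○
○○●○●○○
○○○<●○○
○○○○○○○
k=8  ○○○○○○○
○○○○○○○
○○●●○○○
○○●^●○○
○○○●●○○
○○○○○○○
k=9  ○○○○○○○
○○○○○○○
○○●●○○○
○○●●>○○
○○○●●○○
○○○○○○○
k=10  ○○○○○○○
○○○○○○○
○○●●^○○
○○●●○○○
○○○●●○○
○○○○○○○
k=11  ○○○○○○○
○○○○○○○
○○●●●>○
○○●●○○○
○○○●●○○
○○○○○○○
k=12  ○○○○○○○
○○○○○○○
○○●●●●○
○○●●○v○
○○○●●○○
○○○○○○○
k=13  ○○○○○○○
○○○○○○○
○○●●●●○
○○●●<●○
○○○●●○○
○○○○○○○
k=14  ○○○○○○○
○○○○○○○
○○●●^●○
○○●●●●○
○○○●●○○
○○○○○○○
k=15  ○○○○○○○
○○○○○○○
○○●<○●○
○○●●●●○
○○○●●○○
○○○○○○○
k=16  ○○○○○○○
○○○○○○○
○○●○○●○
○○●v●●○
○○○●●○○
○○○○○○○
k=17  ○○○○○○○
○○○○○○○
○○●○○●○
○○●○>●○
○○○●●○○
○○○○○○○
k=18  ○○○○○○○
○○○○○○○
○○●○^●○
○○●○○●○
○○○●●○○
○○○○○○○
k=19  ○○○○○○○
○○○○○○○
○○●○●>○
○○●○○●○
○○○●●○○
○○○○○○○
k=20  ○○○○○○○
○○○○○^○
○○●○●○○
○○●○○●○
○○○●●○○
○○○○○○○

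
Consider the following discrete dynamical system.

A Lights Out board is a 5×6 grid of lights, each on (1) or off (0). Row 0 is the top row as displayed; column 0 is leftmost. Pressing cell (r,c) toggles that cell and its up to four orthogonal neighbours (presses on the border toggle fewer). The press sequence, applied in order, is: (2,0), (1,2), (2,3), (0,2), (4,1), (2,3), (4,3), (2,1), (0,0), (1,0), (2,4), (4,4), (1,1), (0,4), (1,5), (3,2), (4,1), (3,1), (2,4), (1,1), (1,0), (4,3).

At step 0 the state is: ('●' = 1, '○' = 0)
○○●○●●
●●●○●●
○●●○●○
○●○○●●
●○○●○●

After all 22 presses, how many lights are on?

16

k=0  ○○●○●●
●●●○●●
○●●○●○
○●○○●●
●○○●○●
k=1  ○○●○●●
○●●○●●
●○●○●○
●●○○●●
●○○●○●
k=2  ○○○○●●
○○○●●●
●○○○●○
●●○○●●
●○○●○●
k=3  ○○○○●●
○○○○●●
●○●●○○
●●○●●●
●○○●○●
k=4  ○●●●●●
○○●○●●
●○●●○○
●●○●●●
●○○●○●
k=5  ○●●●●●
○○●○●●
●○●●○○
●○○●●●
○●●●○●
k=6  ○●●●●●
○○●●●●
●○○○●○
●○○○●●
○●●●○●
k=7  ○●●●●●
○○●●●●
●○○○●○
●○○●●●
○●○○●●
k=8  ○●●●●●
○●●●●●
○●●○●○
●●○●●●
○●○○●●
k=9  ●○●●●●
●●●●●●
○●●○●○
●●○●●●
○●○○●●
k=10  ○○●●●●
○○●●●●
●●●○●○
●●○●●●
○●○○●●
k=11  ○○●●●●
○○●●○●
●●●●○●
●●○●○●
○●○○●●
k=12  ○○●●●●
○○●●○●
●●●●○●
●●○●●●
○●○●○○
k=13  ○●●●●●
●●○●○●
●○●●○●
●●○●●●
○●○●○○
k=14  ○●●○○○
●●○●●●
●○●●○●
●●○●●●
○●○●○○
k=15  ○●●○○●
●●○●○○
●○●●○○
●●○●●●
○●○●○○
k=16  ○●●○○●
●●○●○○
●○○●○○
●○●○●●
○●●●○○
k=17  ○●●○○●
●●○●○○
●○○●○○
●●●○●●
●○○●○○
k=18  ○●●○○●
●●○●○○
●●○●○○
○○○○●●
●●○●○○
k=19  ○●●○○●
●●○●●○
●●○○●●
○○○○○●
●●○●○○
k=20  ○○●○○●
○○●●●○
●○○○●●
○○○○○●
●●○●○○
k=21  ●○●○○●
●●●●●○
○○○○●●
○○○○○●
●●○●○○
k=22  ●○●○○●
●●●●●○
○○○○●●
○○○●○●
●●●○●○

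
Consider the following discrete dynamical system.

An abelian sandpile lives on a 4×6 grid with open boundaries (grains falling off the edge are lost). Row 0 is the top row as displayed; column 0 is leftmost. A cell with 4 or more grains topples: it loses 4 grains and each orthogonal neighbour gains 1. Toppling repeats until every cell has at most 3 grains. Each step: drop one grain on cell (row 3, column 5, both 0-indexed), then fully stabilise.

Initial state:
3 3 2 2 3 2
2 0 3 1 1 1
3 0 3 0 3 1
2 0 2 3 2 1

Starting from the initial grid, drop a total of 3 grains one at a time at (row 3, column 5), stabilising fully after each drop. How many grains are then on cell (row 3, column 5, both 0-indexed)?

t=0: 3 3 2 2 3 2
2 0 3 1 1 1
3 0 3 0 3 1
2 0 2 3 2 1
t=1: 3 3 2 2 3 2
2 0 3 1 1 1
3 0 3 0 3 1
2 0 2 3 2 2
t=2: 3 3 2 2 3 2
2 0 3 1 1 1
3 0 3 0 3 1
2 0 2 3 2 3
t=3: 3 3 2 2 3 2
2 0 3 1 1 1
3 0 3 0 3 2
2 0 2 3 3 0

0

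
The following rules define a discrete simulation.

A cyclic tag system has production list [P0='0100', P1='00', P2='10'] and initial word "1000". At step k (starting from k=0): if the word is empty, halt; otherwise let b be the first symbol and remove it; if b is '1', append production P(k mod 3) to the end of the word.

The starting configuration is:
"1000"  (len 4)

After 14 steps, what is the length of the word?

t=0: "1000"  (len 4)
t=1: "0000100"  (len 7)
t=2: "000100"  (len 6)
t=3: "00100"  (len 5)
t=4: "0100"  (len 4)
t=5: "100"  (len 3)
t=6: "0010"  (len 4)
t=7: "010"  (len 3)
t=8: "10"  (len 2)
t=9: "010"  (len 3)
t=10: "10"  (len 2)
t=11: "000"  (len 3)
t=12: "00"  (len 2)
t=13: "0"  (len 1)
t=14: (halted — word empty)

0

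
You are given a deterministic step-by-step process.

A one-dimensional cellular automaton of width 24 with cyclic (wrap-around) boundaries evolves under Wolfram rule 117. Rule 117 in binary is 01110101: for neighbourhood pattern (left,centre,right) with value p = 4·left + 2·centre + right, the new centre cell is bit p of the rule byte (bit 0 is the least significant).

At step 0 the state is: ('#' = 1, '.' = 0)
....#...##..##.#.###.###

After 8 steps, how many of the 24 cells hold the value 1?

10

step 0: ....#...##..##.#.###.###
step 1: ###.###..##..####..##..#
step 2: ..##..##..##....##..##..
step 3: #..##..##..####..##..###
step 4: ##..##..##....##..##....
step 5: .##..##..####..##..####.
step 6: ..##..##....##..##....##
step 7: #..##..####..##..####..#
step 8: ##..##....##..##....##..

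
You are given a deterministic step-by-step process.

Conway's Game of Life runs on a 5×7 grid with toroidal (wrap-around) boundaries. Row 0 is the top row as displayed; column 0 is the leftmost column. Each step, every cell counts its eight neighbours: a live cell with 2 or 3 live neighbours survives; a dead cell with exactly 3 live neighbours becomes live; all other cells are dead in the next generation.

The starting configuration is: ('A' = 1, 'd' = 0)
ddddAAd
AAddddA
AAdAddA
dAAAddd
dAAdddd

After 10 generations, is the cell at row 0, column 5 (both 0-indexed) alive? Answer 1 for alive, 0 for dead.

k=0  ddddAAd
AAddddA
AAdAddA
dAAAddd
dAAdddd
k=1  ddAddAA
dAAdAdd
dddAddA
dddAddd
dAddAdd
k=2  AdAdAAd
AAAdAdA
dddAAdd
ddAAAdd
ddAAAAd
k=3  Adddddd
AdAdddA
Adddddd
ddddddd
ddddddA
k=4  AAddddd
AdddddA
AAddddA
ddddddd
ddddddd
k=5  AAddddA
ddddddd
dAddddA
Adddddd
ddddddd
k=6  Adddddd
dAddddA
Adddddd
Adddddd
dAddddA
k=7  dAddddA
dAddddA
AAddddA
AAddddA
dAddddA
k=8  dAAddAA
dAAddAA
ddAddAd
ddAddAd
dAAddAA
k=9  dddAAdd
dddAAdd
ddAAAAd
ddAAAAd
dddAAdd
k=10  ddAddAd
ddddddd
ddddddd
ddddddd
ddddddd

1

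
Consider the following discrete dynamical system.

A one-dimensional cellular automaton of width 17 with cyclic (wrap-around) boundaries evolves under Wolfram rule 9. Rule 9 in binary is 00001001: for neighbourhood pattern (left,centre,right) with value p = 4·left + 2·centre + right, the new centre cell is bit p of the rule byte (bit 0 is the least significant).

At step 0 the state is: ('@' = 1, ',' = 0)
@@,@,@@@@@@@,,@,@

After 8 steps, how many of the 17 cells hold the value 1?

0) @@,@,@@@@@@@,,@,@
1) ,,,,,@,,,,,,,,,,@
2) ,@@@,,,@@@@@@@@,,
3) ,@,,,@,@,,,,,,,,@
4) ,,,@,,,,,@@@@@@,,
5) @@,,,@@@,@,,,,,,@
6) ,,,@,@,,,,,@@@@,@
7) ,@,,,,,@@@,@,,,,,
8) ,,,@@@,@,,,,,@@@@

8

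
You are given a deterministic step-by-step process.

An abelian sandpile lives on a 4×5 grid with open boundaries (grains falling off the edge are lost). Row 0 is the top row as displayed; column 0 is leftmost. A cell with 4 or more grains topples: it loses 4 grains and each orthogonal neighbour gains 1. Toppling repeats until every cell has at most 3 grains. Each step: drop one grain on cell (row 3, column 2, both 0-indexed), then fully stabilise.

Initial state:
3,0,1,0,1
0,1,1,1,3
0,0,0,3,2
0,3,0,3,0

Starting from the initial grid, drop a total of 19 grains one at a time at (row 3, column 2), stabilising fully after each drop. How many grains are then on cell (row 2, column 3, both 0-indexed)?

t=0: 3,0,1,0,1
0,1,1,1,3
0,0,0,3,2
0,3,0,3,0
t=1: 3,0,1,0,1
0,1,1,1,3
0,0,0,3,2
0,3,1,3,0
t=2: 3,0,1,0,1
0,1,1,1,3
0,0,0,3,2
0,3,2,3,0
t=3: 3,0,1,0,1
0,1,1,1,3
0,0,0,3,2
0,3,3,3,0
t=4: 3,0,1,0,1
0,1,1,2,3
0,1,2,0,3
1,0,2,1,1
t=5: 3,0,1,0,1
0,1,1,2,3
0,1,2,0,3
1,0,3,1,1
t=6: 3,0,1,0,1
0,1,1,2,3
0,1,3,0,3
1,1,0,2,1
t=7: 3,0,1,0,1
0,1,1,2,3
0,1,3,0,3
1,1,1,2,1
t=8: 3,0,1,0,1
0,1,1,2,3
0,1,3,0,3
1,1,2,2,1
t=9: 3,0,1,0,1
0,1,1,2,3
0,1,3,0,3
1,1,3,2,1
t=10: 3,0,1,0,1
0,1,2,2,3
0,2,0,1,3
1,2,1,3,1
t=11: 3,0,1,0,1
0,1,2,2,3
0,2,0,1,3
1,2,2,3,1
t=12: 3,0,1,0,1
0,1,2,2,3
0,2,0,1,3
1,2,3,3,1
t=13: 3,0,1,0,1
0,1,2,2,3
0,2,1,2,3
1,3,1,0,2
t=14: 3,0,1,0,1
0,1,2,2,3
0,2,1,2,3
1,3,2,0,2
t=15: 3,0,1,0,1
0,1,2,2,3
0,2,1,2,3
1,3,3,0,2
t=16: 3,0,1,0,1
0,1,2,2,3
0,3,2,2,3
2,0,1,1,2
t=17: 3,0,1,0,1
0,1,2,2,3
0,3,2,2,3
2,0,2,1,2
t=18: 3,0,1,0,1
0,1,2,2,3
0,3,2,2,3
2,0,3,1,2
t=19: 3,0,1,0,1
0,1,2,2,3
0,3,3,2,3
2,1,0,2,2

2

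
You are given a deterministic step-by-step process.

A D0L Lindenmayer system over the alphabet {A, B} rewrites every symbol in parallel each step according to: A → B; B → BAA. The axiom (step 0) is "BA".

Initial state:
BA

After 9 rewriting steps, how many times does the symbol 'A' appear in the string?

[0] BA
[1] BAAB
[2] BAABBBAA
[3] BAABBBAABAABAABB
[4] BAABBBAABAABAABBBAABBBAABBBAABAA
[5] BAABBBAABAABAABBBAABBBAABBBAABAABAABBBAABAABAABBBAABAABAABBBAABB
[6] BAABBBAABAABAABBBAABBBAABBBAABAABAABBBAABAABAABBBAABAABAAB…AABAABAABBBAABBBAABBBAABAABAABBBAABBBAABBBAABAABAABBBAABAA  (len 128)
[7] BAABBBAABAABAABBBAABBBAABBBAABAABAABBBAABAABAABBBAABAABAAB…AABAABAABBBAABAABAABBBAABAABAABBBAABBBAABBBAABAABAABBBAABB  (len 256)
[8] BAABBBAABAABAABBBAABBBAABBBAABAABAABBBAABAABAABBBAABAABAAB…ABAABAABBBAABAABAABBBAABAABAABBBAABBBAABBBAABAABAABBBAABAA  (len 512)
[9] BAABBBAABAABAABBBAABBBAABBBAABAABAABBBAABAABAABBBAABAABAAB…AABAABAABBBAABAABAABBBAABAABAABBBAABBBAABBBAABAABAABBBAABB  (len 1024)

512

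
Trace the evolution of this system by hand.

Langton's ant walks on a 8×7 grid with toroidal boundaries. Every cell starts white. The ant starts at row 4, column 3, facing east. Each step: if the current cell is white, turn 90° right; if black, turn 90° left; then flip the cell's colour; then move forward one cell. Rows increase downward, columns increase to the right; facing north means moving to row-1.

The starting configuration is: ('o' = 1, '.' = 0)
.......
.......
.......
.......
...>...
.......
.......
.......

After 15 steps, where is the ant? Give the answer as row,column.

k=0  .......
.......
.......
.......
...>...
.......
.......
.......
k=1  .......
.......
.......
.......
...o...
...v...
.......
.......
k=2  .......
.......
.......
.......
...o...
..<o...
.......
.......
k=3  .......
.......
.......
.......
..^o...
..oo...
.......
.......
k=4  .......
.......
.......
.......
..o>...
..oo...
.......
.......
k=5  .......
.......
.......
...^...
..o....
..oo...
.......
.......
k=6  .......
.......
.......
...o>..
..o....
..oo...
.......
.......
k=7  .......
.......
.......
...oo..
..o.v..
..oo...
.......
.......
k=8  .......
.......
.......
...oo..
..o<o..
..oo...
.......
.......
k=9  .......
.......
.......
...^o..
..ooo..
..oo...
.......
.......
k=10  .......
.......
.......
..<.o..
..ooo..
..oo...
.......
.......
k=11  .......
.......
..^....
..o.o..
..ooo..
..oo...
.......
.......
k=12  .......
.......
..o>...
..o.o..
..ooo..
..oo...
.......
.......
k=13  .......
.......
..oo...
..ovo..
..ooo..
..oo...
.......
.......
k=14  .......
.......
..oo...
..<oo..
..ooo..
..oo...
.......
.......
k=15  .......
.......
..oo...
...oo..
..voo..
..oo...
.......
.......

4,2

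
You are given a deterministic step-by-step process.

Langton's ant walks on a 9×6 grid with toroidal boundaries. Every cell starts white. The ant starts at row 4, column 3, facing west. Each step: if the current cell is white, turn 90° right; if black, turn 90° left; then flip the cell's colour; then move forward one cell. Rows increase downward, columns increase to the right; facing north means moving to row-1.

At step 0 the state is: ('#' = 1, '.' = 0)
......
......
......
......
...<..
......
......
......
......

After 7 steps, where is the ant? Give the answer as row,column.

step 0: ......
......
......
......
...<..
......
......
......
......
step 1: ......
......
......
...^..
...#..
......
......
......
......
step 2: ......
......
......
...#>.
...#..
......
......
......
......
step 3: ......
......
......
...##.
...#v.
......
......
......
......
step 4: ......
......
......
...##.
...<#.
......
......
......
......
step 5: ......
......
......
...##.
....#.
...v..
......
......
......
step 6: ......
......
......
...##.
....#.
..<#..
......
......
......
step 7: ......
......
......
...##.
..^.#.
..##..
......
......
......

4,2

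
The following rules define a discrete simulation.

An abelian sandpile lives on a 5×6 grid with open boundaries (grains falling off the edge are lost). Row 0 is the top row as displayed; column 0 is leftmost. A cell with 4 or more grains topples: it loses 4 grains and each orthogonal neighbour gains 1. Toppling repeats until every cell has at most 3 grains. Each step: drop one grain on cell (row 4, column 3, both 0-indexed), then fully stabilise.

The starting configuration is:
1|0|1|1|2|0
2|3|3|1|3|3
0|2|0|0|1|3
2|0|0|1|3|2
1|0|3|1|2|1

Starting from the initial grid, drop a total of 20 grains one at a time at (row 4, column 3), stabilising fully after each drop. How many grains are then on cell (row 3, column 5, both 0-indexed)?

3

gen 0: 1|0|1|1|2|0
2|3|3|1|3|3
0|2|0|0|1|3
2|0|0|1|3|2
1|0|3|1|2|1
gen 1: 1|0|1|1|2|0
2|3|3|1|3|3
0|2|0|0|1|3
2|0|0|1|3|2
1|0|3|2|2|1
gen 2: 1|0|1|1|2|0
2|3|3|1|3|3
0|2|0|0|1|3
2|0|0|1|3|2
1|0|3|3|2|1
gen 3: 1|0|1|1|2|0
2|3|3|1|3|3
0|2|0|0|1|3
2|0|1|2|3|2
1|1|0|1|3|1
gen 4: 1|0|1|1|2|0
2|3|3|1|3|3
0|2|0|0|1|3
2|0|1|2|3|2
1|1|0|2|3|1
gen 5: 1|0|1|1|2|0
2|3|3|1|3|3
0|2|0|0|1|3
2|0|1|2|3|2
1|1|0|3|3|1
gen 6: 1|0|1|1|2|0
2|3|3|1|3|3
0|2|0|1|2|3
2|0|2|0|1|3
1|1|1|2|1|2
gen 7: 1|0|1|1|2|0
2|3|3|1|3|3
0|2|0|1|2|3
2|0|2|0|1|3
1|1|1|3|1|2
gen 8: 1|0|1|1|2|0
2|3|3|1|3|3
0|2|0|1|2|3
2|0|2|1|1|3
1|1|2|0|2|2
gen 9: 1|0|1|1|2|0
2|3|3|1|3|3
0|2|0|1|2|3
2|0|2|1|1|3
1|1|2|1|2|2
gen 10: 1|0|1|1|2|0
2|3|3|1|3|3
0|2|0|1|2|3
2|0|2|1|1|3
1|1|2|2|2|2
gen 11: 1|0|1|1|2|0
2|3|3|1|3|3
0|2|0|1|2|3
2|0|2|1|1|3
1|1|2|3|2|2
gen 12: 1|0|1|1|2|0
2|3|3|1|3|3
0|2|0|1|2|3
2|0|2|2|1|3
1|1|3|0|3|2
gen 13: 1|0|1|1|2|0
2|3|3|1|3|3
0|2|0|1|2|3
2|0|2|2|1|3
1|1|3|1|3|2
gen 14: 1|0|1|1|2|0
2|3|3|1|3|3
0|2|0|1|2|3
2|0|2|2|1|3
1|1|3|2|3|2
gen 15: 1|0|1|1|2|0
2|3|3|1|3|3
0|2|0|1|2|3
2|0|2|2|1|3
1|1|3|3|3|2
gen 16: 1|0|1|1|2|0
2|3|3|1|3|3
0|2|0|1|2|3
2|0|3|3|2|3
1|2|0|2|0|3
gen 17: 1|0|1|1|2|0
2|3|3|1|3|3
0|2|0|1|2|3
2|0|3|3|2|3
1|2|0|3|0|3
gen 18: 1|0|1|1|2|0
2|3|3|1|3|3
0|2|1|2|2|3
2|1|0|1|3|3
1|2|2|1|1|3
gen 19: 1|0|1|1|2|0
2|3|3|1|3|3
0|2|1|2|2|3
2|1|0|1|3|3
1|2|2|2|1|3
gen 20: 1|0|1|1|2|0
2|3|3|1|3|3
0|2|1|2|2|3
2|1|0|1|3|3
1|2|2|3|1|3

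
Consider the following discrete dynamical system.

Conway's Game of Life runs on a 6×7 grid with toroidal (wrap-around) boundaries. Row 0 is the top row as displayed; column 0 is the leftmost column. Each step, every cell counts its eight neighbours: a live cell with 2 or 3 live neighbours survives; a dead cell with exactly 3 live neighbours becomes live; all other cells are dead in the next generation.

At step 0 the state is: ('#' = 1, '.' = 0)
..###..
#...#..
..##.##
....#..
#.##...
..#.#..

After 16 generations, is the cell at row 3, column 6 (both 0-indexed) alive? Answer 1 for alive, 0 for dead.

0

step 0: ..###..
#...#..
..##.##
....#..
#.##...
..#.#..
step 1: .##.##.
.#....#
...#.##
.#..###
.##.#..
....#..
step 2: ######.
.#.#..#
..#....
.#....#
###.#..
....#..
step 3: ##...##
.....##
.##....
...#...
####.#.
......#
step 4: .......
..#..#.
..#....
#..##..
#####.#
....#..
step 5: .......
.......
.##.#..
#...###
###...#
###.##.
step 6: .#.....
.......
##.##.#
....#..
..#....
..##.#.
step 7: ..#....
.##....
#..###.
###.##.
..#.#..
.###...
step 8: .......
.##.#..
#....#.
#.#....
#...##.
.#.....
step 9: .##....
.#.....
#.##..#
#...##.
#.....#
.......
step 10: .##....
...#...
#.#####
...###.
#....##
##.....
step 11: ###....
#....##
..#...#
.##....
##...#.
..#....
step 12: #.#....
..#..#.
..#..##
..#...#
#......
..#...#
step 13: ..##..#
..##.#.
.###.##
##...##
##....#
#.....#
step 14: #######
#....#.
...#...
....#..
.......
..#..#.
step 15: #.##...
#....#.
....#..
.......
.......
#.#..#.
step 16: #.###..
.#.##.#
.......
.......
.......
..##..#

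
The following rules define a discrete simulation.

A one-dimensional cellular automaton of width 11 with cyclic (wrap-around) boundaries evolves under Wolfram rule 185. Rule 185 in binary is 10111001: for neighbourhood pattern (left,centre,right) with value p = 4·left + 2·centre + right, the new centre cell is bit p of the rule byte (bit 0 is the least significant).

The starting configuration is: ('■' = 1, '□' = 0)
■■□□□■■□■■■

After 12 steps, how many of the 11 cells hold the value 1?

[0] ■■□□□■■□■■■
[1] ■□■■□■□■■■■
[2] □■■□■□■■■■■
[3] ■■□■□■■■■■□
[4] ■□■□■■■■■□■
[5] □■□■■■■■□■■
[6] ■□■■■■■□■■□
[7] □■■■■■□■■□■
[8] ■■■■■□■■□■□
[9] ■■■■□■■□■□■
[10] ■■■□■■□■□■■
[11] ■■□■■□■□■■■
[12] ■□■■□■□■■■■

8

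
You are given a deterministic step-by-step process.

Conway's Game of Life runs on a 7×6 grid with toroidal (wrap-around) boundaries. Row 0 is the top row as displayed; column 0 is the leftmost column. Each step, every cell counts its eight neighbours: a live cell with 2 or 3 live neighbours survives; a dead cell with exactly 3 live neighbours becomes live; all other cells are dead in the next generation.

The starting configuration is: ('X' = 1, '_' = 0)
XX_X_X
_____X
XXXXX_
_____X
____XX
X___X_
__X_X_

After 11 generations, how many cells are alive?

8

t=0: XX_X_X
_____X
XXXXX_
_____X
____XX
X___X_
__X_X_
t=1: XXXX_X
______
XXXXX_
_XX___
X___X_
____X_
__X_X_
t=2: XXXXXX
______
X__X__
____X_
_X_X_X
____X_
X_X_X_
t=3: X_X_X_
______
______
X_XXXX
___X_X
XXX_X_
X_X___
t=4: ___X_X
______
___XXX
X_XX_X
______
X_X_X_
X_X___
t=5: ______
___X_X
X_XX_X
X_XX_X
X_X_X_
___X_X
X_X_X_
t=6: ___XXX
X_XX_X
______
______
X_X___
X_X___
___XXX
t=7: ______
X_XX_X
______
______
______
X_X_X_
X_X___
t=8: X_XX_X
______
______
______
______
___X_X
___X_X
t=9: X_XX_X
______
______
______
______
______
___X_X
t=10: X_XX_X
______
______
______
______
______
X_XX_X
t=11: X_XX_X
______
______
______
______
______
X_XX_X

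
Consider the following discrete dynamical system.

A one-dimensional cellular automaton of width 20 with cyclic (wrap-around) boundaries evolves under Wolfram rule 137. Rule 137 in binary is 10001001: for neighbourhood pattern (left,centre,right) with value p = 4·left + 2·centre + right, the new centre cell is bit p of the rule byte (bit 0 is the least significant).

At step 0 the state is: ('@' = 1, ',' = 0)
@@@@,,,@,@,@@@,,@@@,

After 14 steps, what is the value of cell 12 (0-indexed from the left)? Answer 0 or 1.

[0] @@@@,,,@,@,@@@,,@@@,
[1] @@@,,@,,,,,@@,,,@@,,
[2] @@,,,,,@@@,@,,@,@,,,
[3] @,,@@@,@@,,,,,,,,,@,
[4] ,,,@@,,@,,@@@@@@@,,,
[5] @@,@,,,,,,@@@@@@,,@@
[6] @,,,,@@@@,@@@@@,,,@@
[7] ,,@@,@@@,,@@@@,,@,@@
[8] ,,@,,@@,,,@@@,,,,,@,
[9] @,,,,@,,@,@@,,@@@,,,
[10] ,,@@,,,,,,@,,,@@,,@,
[11] @,@,,@@@@,,,@,@,,,,,
[12] ,,,,,@@@,,@,,,,,@@@,
[13] @@@@,@@,,,,,@@@,@@,,
[14] @@@,,@,,@@@,@@,,@,,,

1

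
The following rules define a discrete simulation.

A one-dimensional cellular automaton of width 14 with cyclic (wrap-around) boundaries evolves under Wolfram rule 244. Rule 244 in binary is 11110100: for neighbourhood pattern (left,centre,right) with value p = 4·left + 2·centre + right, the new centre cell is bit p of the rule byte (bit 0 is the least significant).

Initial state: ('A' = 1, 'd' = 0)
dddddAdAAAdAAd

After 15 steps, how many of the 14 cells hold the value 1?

7

[0] dddddAdAAAdAAd
[1] dddddAAdAAAdAA
[2] AdddddAAdAAAdA
[3] AAdddddAAdAAAd
[4] dAAdddddAAdAAA
[5] AdAAdddddAAdAA
[6] AAdAAdddddAAdA
[7] AAAdAAdddddAAd
[8] dAAAdAAdddddAA
[9] AdAAAdAAdddddA
[10] AAdAAAdAAddddd
[11] dAAdAAAdAAdddd
[12] ddAAdAAAdAAddd
[13] dddAAdAAAdAAdd
[14] ddddAAdAAAdAAd
[15] dddddAAdAAAdAA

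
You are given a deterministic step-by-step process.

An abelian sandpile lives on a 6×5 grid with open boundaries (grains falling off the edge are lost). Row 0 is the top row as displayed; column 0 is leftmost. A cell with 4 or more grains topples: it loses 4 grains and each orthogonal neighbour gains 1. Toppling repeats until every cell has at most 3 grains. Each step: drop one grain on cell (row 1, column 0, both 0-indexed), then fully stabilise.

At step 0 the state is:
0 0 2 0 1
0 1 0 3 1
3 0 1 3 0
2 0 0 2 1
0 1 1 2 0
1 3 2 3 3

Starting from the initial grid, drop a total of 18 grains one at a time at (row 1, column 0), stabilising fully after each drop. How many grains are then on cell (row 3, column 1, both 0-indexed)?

step 0: 0 0 2 0 1
0 1 0 3 1
3 0 1 3 0
2 0 0 2 1
0 1 1 2 0
1 3 2 3 3
step 1: 0 0 2 0 1
1 1 0 3 1
3 0 1 3 0
2 0 0 2 1
0 1 1 2 0
1 3 2 3 3
step 2: 0 0 2 0 1
2 1 0 3 1
3 0 1 3 0
2 0 0 2 1
0 1 1 2 0
1 3 2 3 3
step 3: 0 0 2 0 1
3 1 0 3 1
3 0 1 3 0
2 0 0 2 1
0 1 1 2 0
1 3 2 3 3
step 4: 1 0 2 0 1
1 2 0 3 1
0 1 1 3 0
3 0 0 2 1
0 1 1 2 0
1 3 2 3 3
step 5: 1 0 2 0 1
2 2 0 3 1
0 1 1 3 0
3 0 0 2 1
0 1 1 2 0
1 3 2 3 3
step 6: 1 0 2 0 1
3 2 0 3 1
0 1 1 3 0
3 0 0 2 1
0 1 1 2 0
1 3 2 3 3
step 7: 2 0 2 0 1
0 3 0 3 1
1 1 1 3 0
3 0 0 2 1
0 1 1 2 0
1 3 2 3 3
step 8: 2 0 2 0 1
1 3 0 3 1
1 1 1 3 0
3 0 0 2 1
0 1 1 2 0
1 3 2 3 3
step 9: 2 0 2 0 1
2 3 0 3 1
1 1 1 3 0
3 0 0 2 1
0 1 1 2 0
1 3 2 3 3
step 10: 2 0 2 0 1
3 3 0 3 1
1 1 1 3 0
3 0 0 2 1
0 1 1 2 0
1 3 2 3 3
step 11: 3 1 2 0 1
1 0 1 3 1
2 2 1 3 0
3 0 0 2 1
0 1 1 2 0
1 3 2 3 3
step 12: 3 1 2 0 1
2 0 1 3 1
2 2 1 3 0
3 0 0 2 1
0 1 1 2 0
1 3 2 3 3
step 13: 3 1 2 0 1
3 0 1 3 1
2 2 1 3 0
3 0 0 2 1
0 1 1 2 0
1 3 2 3 3
step 14: 0 2 2 0 1
1 1 1 3 1
3 2 1 3 0
3 0 0 2 1
0 1 1 2 0
1 3 2 3 3
step 15: 0 2 2 0 1
2 1 1 3 1
3 2 1 3 0
3 0 0 2 1
0 1 1 2 0
1 3 2 3 3
step 16: 0 2 2 0 1
3 1 1 3 1
3 2 1 3 0
3 0 0 2 1
0 1 1 2 0
1 3 2 3 3
step 17: 1 2 2 0 1
1 2 1 3 1
1 3 1 3 0
0 1 0 2 1
1 1 1 2 0
1 3 2 3 3
step 18: 1 2 2 0 1
2 2 1 3 1
1 3 1 3 0
0 1 0 2 1
1 1 1 2 0
1 3 2 3 3

1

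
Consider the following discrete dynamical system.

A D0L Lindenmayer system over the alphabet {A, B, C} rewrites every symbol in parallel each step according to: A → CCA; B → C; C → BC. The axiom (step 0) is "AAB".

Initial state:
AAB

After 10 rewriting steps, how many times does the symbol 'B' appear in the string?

386

t=0: AAB
t=1: CCACCAC
t=2: BCBCCCABCBCCCABC
t=3: CBCCBCBCBCCCACBCCBCBCBCCCACBC
t=4: BCCBCBCCBCCBCCBCBCBCCCABCCBCBCCBCCBCCBCBCBCCCABCCBC
t=5: CBCBCCBCCBCBCCBCBCCBCBCCBCCBCCBCBCBCCCACBCBCCBCCBCBCCBCBCCBCBCCBCCBCCBCBCBCCCACBCBCCBC
t=6: BCCBCCBCBCCBCBCCBCCBCBCCBCCBCBCCBCCBCBCCBCBCCBCBCCBCCBCCBC…CBCCBCCBCBCCBCCBCBCCBCBCCBCBCCBCCBCCBCBCBCCCABCCBCCBCBCCBC  (len 143)
t=7: CBCBCCBCBCCBCCBCBCCBCCBCBCCBCBCCBCCBCBCCBCBCCBCCBCBCCBCBCC…CBCCBCCBCBCCBCBCCBCBCCBCCBCCBCBCBCCCACBCBCCBCBCCBCCBCBCCBC  (len 235)
t=8: BCCBCCBCBCCBCCBCBCCBCBCCBCCBCBCCBCBCCBCCBCBCCBCCBCBCCBCBCC…CBCCBCBCCBCCBCCBCBCBCCCABCCBCCBCBCCBCCBCBCCBCBCCBCCBCBCCBC  (len 384)
t=9: CBCBCCBCBCCBCCBCBCCBCBCCBCCBCBCCBCCBCBCCBCBCCBCCBCBCCBCCBC…CCACBCBCCBCBCCBCCBCBCCBCBCCBCCBCBCCBCCBCBCCBCBCCBCCBCBCCBC  (len 625)
t=10: BCCBCCBCBCCBCCBCBCCBCBCCBCCBCBCCBCCBCBCCBCBCCBCCBCBCCBCBCC…CBCCBCBCCBCBCCBCCBCBCCBCBCCBCCBCBCCBCCBCBCCBCBCCBCCBCBCCBC  (len 1015)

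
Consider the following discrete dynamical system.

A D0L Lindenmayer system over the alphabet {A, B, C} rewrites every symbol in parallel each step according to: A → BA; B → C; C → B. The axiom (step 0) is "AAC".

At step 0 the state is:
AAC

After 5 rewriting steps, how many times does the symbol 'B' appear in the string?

step 0: AAC
step 1: BABAB
step 2: CBACBAC
step 3: BCBABCBAB
step 4: CBCBACBCBAC
step 5: BCBCBABCBCBAB

7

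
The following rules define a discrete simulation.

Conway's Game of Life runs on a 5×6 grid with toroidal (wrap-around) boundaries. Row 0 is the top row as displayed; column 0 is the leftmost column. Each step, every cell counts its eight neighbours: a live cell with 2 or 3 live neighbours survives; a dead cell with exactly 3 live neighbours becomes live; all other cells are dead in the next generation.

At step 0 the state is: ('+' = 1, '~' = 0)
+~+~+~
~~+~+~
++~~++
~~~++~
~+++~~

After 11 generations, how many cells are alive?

8

t=0: +~+~+~
~~+~+~
++~~++
~~~++~
~+++~~
t=1: ~~~~++
~~+~+~
+++~~~
~~~~~~
~+~~~+
t=2: +~~+++
+~+~+~
~+++~~
~~+~~~
+~~~++
t=3: ~~~~~~
+~~~~~
~~~~~~
+~+~++
++~~~~
t=4: ++~~~~
~~~~~~
++~~~~
+~~~~+
++~~~~
t=5: ++~~~~
~~~~~~
++~~~+
~~~~~+
~~~~~~
t=6: ~~~~~~
~~~~~+
+~~~~+
~~~~~+
+~~~~~
t=7: ~~~~~~
+~~~~+
+~~~++
~~~~~+
~~~~~~
t=8: ~~~~~~
+~~~+~
~~~~+~
+~~~++
~~~~~~
t=9: ~~~~~~
~~~~~+
+~~++~
~~~~++
~~~~~+
t=10: ~~~~~~
~~~~++
+~~+~~
+~~+~~
~~~~++
t=11: ~~~~~~
~~~~++
+~~+~~
+~~+~~
~~~~++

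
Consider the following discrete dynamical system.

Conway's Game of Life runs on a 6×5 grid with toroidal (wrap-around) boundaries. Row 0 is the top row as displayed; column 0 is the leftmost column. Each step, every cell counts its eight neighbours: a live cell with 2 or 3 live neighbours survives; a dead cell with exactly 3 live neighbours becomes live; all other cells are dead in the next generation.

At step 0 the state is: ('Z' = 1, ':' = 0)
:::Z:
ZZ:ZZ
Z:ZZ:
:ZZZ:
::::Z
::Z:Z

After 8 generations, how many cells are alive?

0) :::Z:
ZZ:ZZ
Z:ZZ:
:ZZZ:
::::Z
::Z:Z
1) :Z:::
ZZ:::
:::::
ZZ:::
ZZ::Z
::::Z
2) :Z:::
ZZ:::
:::::
:Z::Z
:Z::Z
:Z::Z
3) :ZZ::
ZZ:::
:Z:::
:::::
:ZZZZ
:ZZ::
4) :::::
Z::::
ZZ:::
ZZ:Z:
ZZ:Z:
:::::
5) :::::
ZZ:::
::Z::
:::::
ZZ:::
:::::
6) :::::
:Z:::
:Z:::
:Z:::
:::::
:::::
7) :::::
:::::
ZZZ::
:::::
:::::
:::::
8) :::::
:Z:::
:Z:::
:Z:::
:::::
:::::

3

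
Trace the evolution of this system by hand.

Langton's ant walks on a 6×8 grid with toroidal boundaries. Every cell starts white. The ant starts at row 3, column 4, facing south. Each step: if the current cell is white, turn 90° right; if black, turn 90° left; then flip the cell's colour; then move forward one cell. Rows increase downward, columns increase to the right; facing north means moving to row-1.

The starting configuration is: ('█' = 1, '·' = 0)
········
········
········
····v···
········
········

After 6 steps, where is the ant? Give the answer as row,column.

4,5

[0] ········
········
········
····v···
········
········
[1] ········
········
········
···<█···
········
········
[2] ········
········
···^····
···██···
········
········
[3] ········
········
···█>···
···██···
········
········
[4] ········
········
···██···
···█v···
········
········
[5] ········
········
···██···
···█·>··
········
········
[6] ········
········
···██···
···█·█··
·····v··
········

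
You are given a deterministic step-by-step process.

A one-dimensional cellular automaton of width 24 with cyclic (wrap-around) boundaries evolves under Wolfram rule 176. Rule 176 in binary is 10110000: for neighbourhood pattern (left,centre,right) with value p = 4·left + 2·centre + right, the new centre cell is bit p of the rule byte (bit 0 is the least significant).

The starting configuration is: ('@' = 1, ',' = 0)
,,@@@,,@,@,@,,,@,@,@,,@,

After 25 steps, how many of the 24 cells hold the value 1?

0) ,,@@@,,@,@,@,,,@,@,@,,@,
1) ,,,@,@,,@,@,@,,,@,@,@,,@
2) @,,,@,@,,@,@,@,,,@,@,@,,
3) ,@,,,@,@,,@,@,@,,,@,@,@,
4) ,,@,,,@,@,,@,@,@,,,@,@,@
5) @,,@,,,@,@,,@,@,@,,,@,@,
6) ,@,,@,,,@,@,,@,@,@,,,@,@
7) @,@,,@,,,@,@,,@,@,@,,,@,
8) ,@,@,,@,,,@,@,,@,@,@,,,@
9) @,@,@,,@,,,@,@,,@,@,@,,,
10) ,@,@,@,,@,,,@,@,,@,@,@,,
11) ,,@,@,@,,@,,,@,@,,@,@,@,
12) ,,,@,@,@,,@,,,@,@,,@,@,@
13) @,,,@,@,@,,@,,,@,@,,@,@,
14) ,@,,,@,@,@,,@,,,@,@,,@,@
15) @,@,,,@,@,@,,@,,,@,@,,@,
16) ,@,@,,,@,@,@,,@,,,@,@,,@
17) @,@,@,,,@,@,@,,@,,,@,@,,
18) ,@,@,@,,,@,@,@,,@,,,@,@,
19) ,,@,@,@,,,@,@,@,,@,,,@,@
20) @,,@,@,@,,,@,@,@,,@,,,@,
21) ,@,,@,@,@,,,@,@,@,,@,,,@
22) @,@,,@,@,@,,,@,@,@,,@,,,
23) ,@,@,,@,@,@,,,@,@,@,,@,,
24) ,,@,@,,@,@,@,,,@,@,@,,@,
25) ,,,@,@,,@,@,@,,,@,@,@,,@

9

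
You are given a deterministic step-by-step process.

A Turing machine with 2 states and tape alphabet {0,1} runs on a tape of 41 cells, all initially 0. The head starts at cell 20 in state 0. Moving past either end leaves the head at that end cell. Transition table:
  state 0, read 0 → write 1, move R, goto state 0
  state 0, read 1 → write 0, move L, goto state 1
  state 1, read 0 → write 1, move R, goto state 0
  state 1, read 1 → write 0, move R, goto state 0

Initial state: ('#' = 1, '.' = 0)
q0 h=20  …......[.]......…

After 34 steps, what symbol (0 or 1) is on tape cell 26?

gen 0: q0 h=20  …......[.]......…
gen 1: q0 h=21  ….....#[.]......…
gen 2: q0 h=22  …....##[.]......…
gen 3: q0 h=23  …...###[.]......…
gen 4: q0 h=24  …..####[.]......…
gen 5: q0 h=25  ….#####[.]......…
gen 6: q0 h=26  …######[.]......…
gen 7: q0 h=27  …######[.]......…
gen 8: q0 h=28  …######[.]......…
gen 9: q0 h=29  …######[.]......…
gen 10: q0 h=30  …######[.]......…
gen 11: q0 h=31  …######[.]......…
gen 12: q0 h=32  …######[.]......…
gen 13: q0 h=33  …######[.]......…
gen 14: q0 h=34  …######[.]......|
gen 15: q0 h=35  …######[.].....|
gen 16: q0 h=36  …######[.]....|
gen 17: q0 h=37  …######[.]...|
gen 18: q0 h=38  …######[.]..|
gen 19: q0 h=39  …######[.].|
gen 20: q0 h=40  …######[.]|
gen 21: q0 h=40  …######[#]|
gen 22: q1 h=39  …######[#].|
gen 23: q0 h=40  …#####.[.]|
gen 24: q0 h=40  …#####.[#]|
gen 25: q1 h=39  …######[.].|
gen 26: q0 h=40  …######[.]|
gen 27: q0 h=40  …######[#]|
gen 28: q1 h=39  …######[#].|
gen 29: q0 h=40  …#####.[.]|
gen 30: q0 h=40  …#####.[#]|
gen 31: q1 h=39  …######[.].|
gen 32: q0 h=40  …######[.]|
gen 33: q0 h=40  …######[#]|
gen 34: q1 h=39  …######[#].|

1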